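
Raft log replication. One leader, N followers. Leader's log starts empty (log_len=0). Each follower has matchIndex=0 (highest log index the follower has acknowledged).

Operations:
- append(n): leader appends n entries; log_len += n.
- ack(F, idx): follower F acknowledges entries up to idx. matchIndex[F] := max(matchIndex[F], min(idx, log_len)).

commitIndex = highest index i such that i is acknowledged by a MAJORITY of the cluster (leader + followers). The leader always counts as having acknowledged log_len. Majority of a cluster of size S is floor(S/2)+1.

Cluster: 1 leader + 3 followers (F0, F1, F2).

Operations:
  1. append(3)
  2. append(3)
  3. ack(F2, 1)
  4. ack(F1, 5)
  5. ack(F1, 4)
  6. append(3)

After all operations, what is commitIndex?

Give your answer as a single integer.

Answer: 1

Derivation:
Op 1: append 3 -> log_len=3
Op 2: append 3 -> log_len=6
Op 3: F2 acks idx 1 -> match: F0=0 F1=0 F2=1; commitIndex=0
Op 4: F1 acks idx 5 -> match: F0=0 F1=5 F2=1; commitIndex=1
Op 5: F1 acks idx 4 -> match: F0=0 F1=5 F2=1; commitIndex=1
Op 6: append 3 -> log_len=9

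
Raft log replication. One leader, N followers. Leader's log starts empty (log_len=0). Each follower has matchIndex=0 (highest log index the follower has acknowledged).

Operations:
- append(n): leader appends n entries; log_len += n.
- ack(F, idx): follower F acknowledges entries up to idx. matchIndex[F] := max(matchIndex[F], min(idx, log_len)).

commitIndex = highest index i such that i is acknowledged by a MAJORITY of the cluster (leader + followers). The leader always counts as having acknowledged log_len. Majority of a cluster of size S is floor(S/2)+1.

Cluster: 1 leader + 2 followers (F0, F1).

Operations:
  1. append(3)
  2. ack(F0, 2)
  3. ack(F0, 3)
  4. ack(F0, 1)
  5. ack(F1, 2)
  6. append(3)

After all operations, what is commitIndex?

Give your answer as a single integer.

Answer: 3

Derivation:
Op 1: append 3 -> log_len=3
Op 2: F0 acks idx 2 -> match: F0=2 F1=0; commitIndex=2
Op 3: F0 acks idx 3 -> match: F0=3 F1=0; commitIndex=3
Op 4: F0 acks idx 1 -> match: F0=3 F1=0; commitIndex=3
Op 5: F1 acks idx 2 -> match: F0=3 F1=2; commitIndex=3
Op 6: append 3 -> log_len=6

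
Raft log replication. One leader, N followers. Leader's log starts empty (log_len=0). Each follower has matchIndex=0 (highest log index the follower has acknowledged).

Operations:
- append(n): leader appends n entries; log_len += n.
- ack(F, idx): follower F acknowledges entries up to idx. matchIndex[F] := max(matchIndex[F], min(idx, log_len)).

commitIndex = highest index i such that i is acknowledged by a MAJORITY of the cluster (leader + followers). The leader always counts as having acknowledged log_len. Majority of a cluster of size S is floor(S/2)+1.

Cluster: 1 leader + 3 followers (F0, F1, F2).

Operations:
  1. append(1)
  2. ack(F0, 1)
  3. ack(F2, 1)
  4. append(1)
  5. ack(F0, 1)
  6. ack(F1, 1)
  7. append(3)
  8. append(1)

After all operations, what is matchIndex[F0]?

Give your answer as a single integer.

Answer: 1

Derivation:
Op 1: append 1 -> log_len=1
Op 2: F0 acks idx 1 -> match: F0=1 F1=0 F2=0; commitIndex=0
Op 3: F2 acks idx 1 -> match: F0=1 F1=0 F2=1; commitIndex=1
Op 4: append 1 -> log_len=2
Op 5: F0 acks idx 1 -> match: F0=1 F1=0 F2=1; commitIndex=1
Op 6: F1 acks idx 1 -> match: F0=1 F1=1 F2=1; commitIndex=1
Op 7: append 3 -> log_len=5
Op 8: append 1 -> log_len=6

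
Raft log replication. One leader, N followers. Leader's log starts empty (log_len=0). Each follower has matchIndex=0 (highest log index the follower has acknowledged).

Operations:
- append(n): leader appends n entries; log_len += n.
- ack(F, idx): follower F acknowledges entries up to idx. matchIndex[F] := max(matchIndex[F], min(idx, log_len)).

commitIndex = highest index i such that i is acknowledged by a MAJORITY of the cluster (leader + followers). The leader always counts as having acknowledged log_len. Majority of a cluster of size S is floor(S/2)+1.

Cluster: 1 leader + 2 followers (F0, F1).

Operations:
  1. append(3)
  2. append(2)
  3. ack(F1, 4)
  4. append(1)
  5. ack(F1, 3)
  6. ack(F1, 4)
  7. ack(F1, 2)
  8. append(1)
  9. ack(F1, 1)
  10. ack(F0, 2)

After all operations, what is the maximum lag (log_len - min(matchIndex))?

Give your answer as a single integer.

Answer: 5

Derivation:
Op 1: append 3 -> log_len=3
Op 2: append 2 -> log_len=5
Op 3: F1 acks idx 4 -> match: F0=0 F1=4; commitIndex=4
Op 4: append 1 -> log_len=6
Op 5: F1 acks idx 3 -> match: F0=0 F1=4; commitIndex=4
Op 6: F1 acks idx 4 -> match: F0=0 F1=4; commitIndex=4
Op 7: F1 acks idx 2 -> match: F0=0 F1=4; commitIndex=4
Op 8: append 1 -> log_len=7
Op 9: F1 acks idx 1 -> match: F0=0 F1=4; commitIndex=4
Op 10: F0 acks idx 2 -> match: F0=2 F1=4; commitIndex=4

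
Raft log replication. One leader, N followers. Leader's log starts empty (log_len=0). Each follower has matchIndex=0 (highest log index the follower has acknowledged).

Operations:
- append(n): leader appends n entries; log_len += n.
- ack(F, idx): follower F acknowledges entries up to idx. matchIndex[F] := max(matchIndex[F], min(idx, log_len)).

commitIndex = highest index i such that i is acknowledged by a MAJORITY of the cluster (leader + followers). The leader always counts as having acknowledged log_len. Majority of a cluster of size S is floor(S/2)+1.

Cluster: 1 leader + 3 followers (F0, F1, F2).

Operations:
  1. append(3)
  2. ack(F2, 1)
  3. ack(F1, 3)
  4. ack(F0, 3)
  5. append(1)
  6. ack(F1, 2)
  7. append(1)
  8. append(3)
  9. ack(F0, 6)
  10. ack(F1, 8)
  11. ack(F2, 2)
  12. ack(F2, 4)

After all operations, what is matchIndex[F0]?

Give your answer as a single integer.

Op 1: append 3 -> log_len=3
Op 2: F2 acks idx 1 -> match: F0=0 F1=0 F2=1; commitIndex=0
Op 3: F1 acks idx 3 -> match: F0=0 F1=3 F2=1; commitIndex=1
Op 4: F0 acks idx 3 -> match: F0=3 F1=3 F2=1; commitIndex=3
Op 5: append 1 -> log_len=4
Op 6: F1 acks idx 2 -> match: F0=3 F1=3 F2=1; commitIndex=3
Op 7: append 1 -> log_len=5
Op 8: append 3 -> log_len=8
Op 9: F0 acks idx 6 -> match: F0=6 F1=3 F2=1; commitIndex=3
Op 10: F1 acks idx 8 -> match: F0=6 F1=8 F2=1; commitIndex=6
Op 11: F2 acks idx 2 -> match: F0=6 F1=8 F2=2; commitIndex=6
Op 12: F2 acks idx 4 -> match: F0=6 F1=8 F2=4; commitIndex=6

Answer: 6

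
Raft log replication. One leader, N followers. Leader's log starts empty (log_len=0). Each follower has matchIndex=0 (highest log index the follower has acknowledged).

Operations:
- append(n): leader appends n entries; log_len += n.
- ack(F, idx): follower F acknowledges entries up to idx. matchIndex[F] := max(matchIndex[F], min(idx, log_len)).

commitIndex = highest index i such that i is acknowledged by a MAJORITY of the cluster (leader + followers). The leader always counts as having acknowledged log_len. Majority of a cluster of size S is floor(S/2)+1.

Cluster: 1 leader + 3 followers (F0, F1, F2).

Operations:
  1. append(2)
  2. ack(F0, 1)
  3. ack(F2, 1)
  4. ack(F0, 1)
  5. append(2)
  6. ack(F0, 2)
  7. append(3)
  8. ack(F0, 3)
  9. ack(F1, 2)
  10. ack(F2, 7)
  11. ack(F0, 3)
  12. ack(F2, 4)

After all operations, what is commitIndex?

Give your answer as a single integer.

Answer: 3

Derivation:
Op 1: append 2 -> log_len=2
Op 2: F0 acks idx 1 -> match: F0=1 F1=0 F2=0; commitIndex=0
Op 3: F2 acks idx 1 -> match: F0=1 F1=0 F2=1; commitIndex=1
Op 4: F0 acks idx 1 -> match: F0=1 F1=0 F2=1; commitIndex=1
Op 5: append 2 -> log_len=4
Op 6: F0 acks idx 2 -> match: F0=2 F1=0 F2=1; commitIndex=1
Op 7: append 3 -> log_len=7
Op 8: F0 acks idx 3 -> match: F0=3 F1=0 F2=1; commitIndex=1
Op 9: F1 acks idx 2 -> match: F0=3 F1=2 F2=1; commitIndex=2
Op 10: F2 acks idx 7 -> match: F0=3 F1=2 F2=7; commitIndex=3
Op 11: F0 acks idx 3 -> match: F0=3 F1=2 F2=7; commitIndex=3
Op 12: F2 acks idx 4 -> match: F0=3 F1=2 F2=7; commitIndex=3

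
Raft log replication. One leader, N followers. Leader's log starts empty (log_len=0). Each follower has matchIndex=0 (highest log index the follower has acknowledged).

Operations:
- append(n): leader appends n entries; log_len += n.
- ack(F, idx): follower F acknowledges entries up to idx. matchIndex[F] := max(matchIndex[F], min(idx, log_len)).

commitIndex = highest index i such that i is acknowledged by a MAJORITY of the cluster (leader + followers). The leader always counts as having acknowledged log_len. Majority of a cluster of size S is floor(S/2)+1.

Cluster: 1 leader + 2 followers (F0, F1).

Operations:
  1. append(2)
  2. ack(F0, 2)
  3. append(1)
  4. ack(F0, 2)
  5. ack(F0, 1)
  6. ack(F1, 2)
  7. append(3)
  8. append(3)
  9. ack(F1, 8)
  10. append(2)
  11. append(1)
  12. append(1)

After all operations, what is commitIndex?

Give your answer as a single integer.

Answer: 8

Derivation:
Op 1: append 2 -> log_len=2
Op 2: F0 acks idx 2 -> match: F0=2 F1=0; commitIndex=2
Op 3: append 1 -> log_len=3
Op 4: F0 acks idx 2 -> match: F0=2 F1=0; commitIndex=2
Op 5: F0 acks idx 1 -> match: F0=2 F1=0; commitIndex=2
Op 6: F1 acks idx 2 -> match: F0=2 F1=2; commitIndex=2
Op 7: append 3 -> log_len=6
Op 8: append 3 -> log_len=9
Op 9: F1 acks idx 8 -> match: F0=2 F1=8; commitIndex=8
Op 10: append 2 -> log_len=11
Op 11: append 1 -> log_len=12
Op 12: append 1 -> log_len=13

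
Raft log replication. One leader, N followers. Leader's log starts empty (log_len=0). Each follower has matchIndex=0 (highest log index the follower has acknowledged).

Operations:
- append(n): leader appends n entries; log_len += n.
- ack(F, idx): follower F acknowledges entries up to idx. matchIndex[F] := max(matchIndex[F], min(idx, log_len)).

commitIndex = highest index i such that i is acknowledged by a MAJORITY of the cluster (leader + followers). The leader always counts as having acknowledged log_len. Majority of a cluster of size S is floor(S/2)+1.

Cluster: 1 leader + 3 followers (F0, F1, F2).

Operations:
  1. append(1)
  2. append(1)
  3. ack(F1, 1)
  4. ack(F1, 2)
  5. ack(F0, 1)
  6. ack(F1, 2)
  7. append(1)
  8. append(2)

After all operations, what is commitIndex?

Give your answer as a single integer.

Answer: 1

Derivation:
Op 1: append 1 -> log_len=1
Op 2: append 1 -> log_len=2
Op 3: F1 acks idx 1 -> match: F0=0 F1=1 F2=0; commitIndex=0
Op 4: F1 acks idx 2 -> match: F0=0 F1=2 F2=0; commitIndex=0
Op 5: F0 acks idx 1 -> match: F0=1 F1=2 F2=0; commitIndex=1
Op 6: F1 acks idx 2 -> match: F0=1 F1=2 F2=0; commitIndex=1
Op 7: append 1 -> log_len=3
Op 8: append 2 -> log_len=5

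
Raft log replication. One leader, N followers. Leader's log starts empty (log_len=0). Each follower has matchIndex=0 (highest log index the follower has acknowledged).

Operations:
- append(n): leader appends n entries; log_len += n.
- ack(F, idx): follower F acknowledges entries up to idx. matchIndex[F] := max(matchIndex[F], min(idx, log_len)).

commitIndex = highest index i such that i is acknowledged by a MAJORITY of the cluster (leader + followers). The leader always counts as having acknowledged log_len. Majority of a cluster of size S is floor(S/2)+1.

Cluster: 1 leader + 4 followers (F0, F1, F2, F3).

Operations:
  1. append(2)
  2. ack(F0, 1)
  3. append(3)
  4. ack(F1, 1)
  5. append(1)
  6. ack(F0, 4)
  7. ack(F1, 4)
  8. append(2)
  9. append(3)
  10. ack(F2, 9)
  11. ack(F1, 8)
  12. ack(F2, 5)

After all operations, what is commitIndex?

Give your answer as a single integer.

Op 1: append 2 -> log_len=2
Op 2: F0 acks idx 1 -> match: F0=1 F1=0 F2=0 F3=0; commitIndex=0
Op 3: append 3 -> log_len=5
Op 4: F1 acks idx 1 -> match: F0=1 F1=1 F2=0 F3=0; commitIndex=1
Op 5: append 1 -> log_len=6
Op 6: F0 acks idx 4 -> match: F0=4 F1=1 F2=0 F3=0; commitIndex=1
Op 7: F1 acks idx 4 -> match: F0=4 F1=4 F2=0 F3=0; commitIndex=4
Op 8: append 2 -> log_len=8
Op 9: append 3 -> log_len=11
Op 10: F2 acks idx 9 -> match: F0=4 F1=4 F2=9 F3=0; commitIndex=4
Op 11: F1 acks idx 8 -> match: F0=4 F1=8 F2=9 F3=0; commitIndex=8
Op 12: F2 acks idx 5 -> match: F0=4 F1=8 F2=9 F3=0; commitIndex=8

Answer: 8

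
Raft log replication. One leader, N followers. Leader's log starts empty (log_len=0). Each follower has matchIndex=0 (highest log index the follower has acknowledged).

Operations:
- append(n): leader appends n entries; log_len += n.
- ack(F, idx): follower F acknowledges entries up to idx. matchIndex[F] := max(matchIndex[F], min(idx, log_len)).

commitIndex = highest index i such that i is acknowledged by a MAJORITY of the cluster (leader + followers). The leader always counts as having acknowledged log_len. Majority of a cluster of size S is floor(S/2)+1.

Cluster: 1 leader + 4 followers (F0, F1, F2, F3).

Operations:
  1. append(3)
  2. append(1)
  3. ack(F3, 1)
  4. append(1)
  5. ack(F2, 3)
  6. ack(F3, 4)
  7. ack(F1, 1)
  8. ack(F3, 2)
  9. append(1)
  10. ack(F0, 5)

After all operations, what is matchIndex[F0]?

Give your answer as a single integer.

Op 1: append 3 -> log_len=3
Op 2: append 1 -> log_len=4
Op 3: F3 acks idx 1 -> match: F0=0 F1=0 F2=0 F3=1; commitIndex=0
Op 4: append 1 -> log_len=5
Op 5: F2 acks idx 3 -> match: F0=0 F1=0 F2=3 F3=1; commitIndex=1
Op 6: F3 acks idx 4 -> match: F0=0 F1=0 F2=3 F3=4; commitIndex=3
Op 7: F1 acks idx 1 -> match: F0=0 F1=1 F2=3 F3=4; commitIndex=3
Op 8: F3 acks idx 2 -> match: F0=0 F1=1 F2=3 F3=4; commitIndex=3
Op 9: append 1 -> log_len=6
Op 10: F0 acks idx 5 -> match: F0=5 F1=1 F2=3 F3=4; commitIndex=4

Answer: 5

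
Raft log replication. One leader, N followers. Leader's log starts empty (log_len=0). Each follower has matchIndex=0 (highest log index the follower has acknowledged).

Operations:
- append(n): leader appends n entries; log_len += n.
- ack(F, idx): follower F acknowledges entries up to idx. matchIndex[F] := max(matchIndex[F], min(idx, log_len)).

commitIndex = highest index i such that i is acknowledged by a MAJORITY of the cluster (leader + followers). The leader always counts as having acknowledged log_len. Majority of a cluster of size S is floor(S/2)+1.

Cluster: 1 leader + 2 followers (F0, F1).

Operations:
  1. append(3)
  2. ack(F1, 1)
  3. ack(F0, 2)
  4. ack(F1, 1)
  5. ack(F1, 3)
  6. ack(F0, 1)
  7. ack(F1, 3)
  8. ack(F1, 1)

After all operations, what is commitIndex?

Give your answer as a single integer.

Op 1: append 3 -> log_len=3
Op 2: F1 acks idx 1 -> match: F0=0 F1=1; commitIndex=1
Op 3: F0 acks idx 2 -> match: F0=2 F1=1; commitIndex=2
Op 4: F1 acks idx 1 -> match: F0=2 F1=1; commitIndex=2
Op 5: F1 acks idx 3 -> match: F0=2 F1=3; commitIndex=3
Op 6: F0 acks idx 1 -> match: F0=2 F1=3; commitIndex=3
Op 7: F1 acks idx 3 -> match: F0=2 F1=3; commitIndex=3
Op 8: F1 acks idx 1 -> match: F0=2 F1=3; commitIndex=3

Answer: 3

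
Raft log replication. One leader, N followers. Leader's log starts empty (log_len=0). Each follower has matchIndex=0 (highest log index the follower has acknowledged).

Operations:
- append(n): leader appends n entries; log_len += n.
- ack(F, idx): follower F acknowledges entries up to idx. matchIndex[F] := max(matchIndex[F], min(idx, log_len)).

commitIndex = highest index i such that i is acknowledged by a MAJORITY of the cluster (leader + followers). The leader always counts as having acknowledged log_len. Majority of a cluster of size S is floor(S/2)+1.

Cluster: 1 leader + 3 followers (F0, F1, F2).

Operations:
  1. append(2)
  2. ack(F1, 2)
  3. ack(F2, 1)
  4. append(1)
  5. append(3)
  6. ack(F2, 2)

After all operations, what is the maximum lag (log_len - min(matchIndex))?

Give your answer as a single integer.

Op 1: append 2 -> log_len=2
Op 2: F1 acks idx 2 -> match: F0=0 F1=2 F2=0; commitIndex=0
Op 3: F2 acks idx 1 -> match: F0=0 F1=2 F2=1; commitIndex=1
Op 4: append 1 -> log_len=3
Op 5: append 3 -> log_len=6
Op 6: F2 acks idx 2 -> match: F0=0 F1=2 F2=2; commitIndex=2

Answer: 6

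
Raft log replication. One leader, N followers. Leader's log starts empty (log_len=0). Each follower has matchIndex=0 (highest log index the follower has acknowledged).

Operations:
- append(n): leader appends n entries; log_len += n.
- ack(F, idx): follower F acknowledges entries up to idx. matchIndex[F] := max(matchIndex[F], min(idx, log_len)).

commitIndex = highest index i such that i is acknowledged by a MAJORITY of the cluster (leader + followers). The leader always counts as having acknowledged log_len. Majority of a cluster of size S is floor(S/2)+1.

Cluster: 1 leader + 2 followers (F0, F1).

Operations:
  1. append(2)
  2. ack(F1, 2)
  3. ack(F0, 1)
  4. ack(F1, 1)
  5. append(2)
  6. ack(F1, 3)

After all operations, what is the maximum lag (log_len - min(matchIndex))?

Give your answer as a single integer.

Op 1: append 2 -> log_len=2
Op 2: F1 acks idx 2 -> match: F0=0 F1=2; commitIndex=2
Op 3: F0 acks idx 1 -> match: F0=1 F1=2; commitIndex=2
Op 4: F1 acks idx 1 -> match: F0=1 F1=2; commitIndex=2
Op 5: append 2 -> log_len=4
Op 6: F1 acks idx 3 -> match: F0=1 F1=3; commitIndex=3

Answer: 3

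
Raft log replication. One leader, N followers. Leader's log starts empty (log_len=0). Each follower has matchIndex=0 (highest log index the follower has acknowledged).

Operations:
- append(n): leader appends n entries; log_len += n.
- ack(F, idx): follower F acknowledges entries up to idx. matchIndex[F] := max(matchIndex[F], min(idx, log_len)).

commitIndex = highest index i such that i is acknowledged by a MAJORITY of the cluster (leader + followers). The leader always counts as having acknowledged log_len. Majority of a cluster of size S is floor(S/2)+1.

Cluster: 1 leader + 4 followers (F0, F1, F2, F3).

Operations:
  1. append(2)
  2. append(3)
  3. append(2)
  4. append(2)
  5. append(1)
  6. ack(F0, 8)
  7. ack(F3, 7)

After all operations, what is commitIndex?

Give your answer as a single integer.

Op 1: append 2 -> log_len=2
Op 2: append 3 -> log_len=5
Op 3: append 2 -> log_len=7
Op 4: append 2 -> log_len=9
Op 5: append 1 -> log_len=10
Op 6: F0 acks idx 8 -> match: F0=8 F1=0 F2=0 F3=0; commitIndex=0
Op 7: F3 acks idx 7 -> match: F0=8 F1=0 F2=0 F3=7; commitIndex=7

Answer: 7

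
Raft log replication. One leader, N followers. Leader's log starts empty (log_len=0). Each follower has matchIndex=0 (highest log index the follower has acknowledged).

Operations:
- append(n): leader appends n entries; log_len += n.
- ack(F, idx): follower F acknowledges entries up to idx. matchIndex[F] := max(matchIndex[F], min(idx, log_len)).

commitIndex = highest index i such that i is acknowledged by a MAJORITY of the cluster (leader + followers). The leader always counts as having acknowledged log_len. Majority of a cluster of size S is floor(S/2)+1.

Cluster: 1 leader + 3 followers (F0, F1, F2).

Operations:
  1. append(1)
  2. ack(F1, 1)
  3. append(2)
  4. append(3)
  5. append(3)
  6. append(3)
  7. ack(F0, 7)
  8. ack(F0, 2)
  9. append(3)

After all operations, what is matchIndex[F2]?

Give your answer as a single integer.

Answer: 0

Derivation:
Op 1: append 1 -> log_len=1
Op 2: F1 acks idx 1 -> match: F0=0 F1=1 F2=0; commitIndex=0
Op 3: append 2 -> log_len=3
Op 4: append 3 -> log_len=6
Op 5: append 3 -> log_len=9
Op 6: append 3 -> log_len=12
Op 7: F0 acks idx 7 -> match: F0=7 F1=1 F2=0; commitIndex=1
Op 8: F0 acks idx 2 -> match: F0=7 F1=1 F2=0; commitIndex=1
Op 9: append 3 -> log_len=15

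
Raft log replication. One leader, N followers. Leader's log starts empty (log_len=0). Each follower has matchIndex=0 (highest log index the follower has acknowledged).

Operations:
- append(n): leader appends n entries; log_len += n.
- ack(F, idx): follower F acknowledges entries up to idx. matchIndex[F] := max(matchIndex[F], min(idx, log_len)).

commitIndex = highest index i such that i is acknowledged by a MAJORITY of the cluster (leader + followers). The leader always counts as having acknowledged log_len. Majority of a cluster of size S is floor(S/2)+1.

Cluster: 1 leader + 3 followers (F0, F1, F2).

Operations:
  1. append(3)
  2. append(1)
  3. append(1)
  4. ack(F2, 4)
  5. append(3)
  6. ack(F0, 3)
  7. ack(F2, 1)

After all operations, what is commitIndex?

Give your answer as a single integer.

Answer: 3

Derivation:
Op 1: append 3 -> log_len=3
Op 2: append 1 -> log_len=4
Op 3: append 1 -> log_len=5
Op 4: F2 acks idx 4 -> match: F0=0 F1=0 F2=4; commitIndex=0
Op 5: append 3 -> log_len=8
Op 6: F0 acks idx 3 -> match: F0=3 F1=0 F2=4; commitIndex=3
Op 7: F2 acks idx 1 -> match: F0=3 F1=0 F2=4; commitIndex=3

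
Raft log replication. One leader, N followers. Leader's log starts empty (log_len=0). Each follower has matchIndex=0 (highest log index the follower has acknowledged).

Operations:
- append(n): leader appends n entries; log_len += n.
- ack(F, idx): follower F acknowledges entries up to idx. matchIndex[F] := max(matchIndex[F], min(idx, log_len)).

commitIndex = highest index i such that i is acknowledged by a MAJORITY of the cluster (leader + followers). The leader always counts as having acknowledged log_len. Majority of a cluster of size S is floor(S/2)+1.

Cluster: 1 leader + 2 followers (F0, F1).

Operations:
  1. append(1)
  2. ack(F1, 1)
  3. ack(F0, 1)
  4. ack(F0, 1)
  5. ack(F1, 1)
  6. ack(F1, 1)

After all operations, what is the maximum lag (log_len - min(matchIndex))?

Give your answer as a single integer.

Op 1: append 1 -> log_len=1
Op 2: F1 acks idx 1 -> match: F0=0 F1=1; commitIndex=1
Op 3: F0 acks idx 1 -> match: F0=1 F1=1; commitIndex=1
Op 4: F0 acks idx 1 -> match: F0=1 F1=1; commitIndex=1
Op 5: F1 acks idx 1 -> match: F0=1 F1=1; commitIndex=1
Op 6: F1 acks idx 1 -> match: F0=1 F1=1; commitIndex=1

Answer: 0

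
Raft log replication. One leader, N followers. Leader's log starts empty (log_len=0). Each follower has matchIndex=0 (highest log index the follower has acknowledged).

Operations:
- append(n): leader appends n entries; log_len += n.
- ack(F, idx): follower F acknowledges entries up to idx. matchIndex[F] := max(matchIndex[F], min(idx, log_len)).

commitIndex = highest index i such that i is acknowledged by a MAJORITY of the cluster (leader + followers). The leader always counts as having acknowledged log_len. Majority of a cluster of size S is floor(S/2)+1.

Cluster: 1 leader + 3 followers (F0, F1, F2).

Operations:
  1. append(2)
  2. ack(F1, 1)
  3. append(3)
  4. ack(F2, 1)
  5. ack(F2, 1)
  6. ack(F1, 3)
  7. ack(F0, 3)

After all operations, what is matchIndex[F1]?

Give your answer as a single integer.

Answer: 3

Derivation:
Op 1: append 2 -> log_len=2
Op 2: F1 acks idx 1 -> match: F0=0 F1=1 F2=0; commitIndex=0
Op 3: append 3 -> log_len=5
Op 4: F2 acks idx 1 -> match: F0=0 F1=1 F2=1; commitIndex=1
Op 5: F2 acks idx 1 -> match: F0=0 F1=1 F2=1; commitIndex=1
Op 6: F1 acks idx 3 -> match: F0=0 F1=3 F2=1; commitIndex=1
Op 7: F0 acks idx 3 -> match: F0=3 F1=3 F2=1; commitIndex=3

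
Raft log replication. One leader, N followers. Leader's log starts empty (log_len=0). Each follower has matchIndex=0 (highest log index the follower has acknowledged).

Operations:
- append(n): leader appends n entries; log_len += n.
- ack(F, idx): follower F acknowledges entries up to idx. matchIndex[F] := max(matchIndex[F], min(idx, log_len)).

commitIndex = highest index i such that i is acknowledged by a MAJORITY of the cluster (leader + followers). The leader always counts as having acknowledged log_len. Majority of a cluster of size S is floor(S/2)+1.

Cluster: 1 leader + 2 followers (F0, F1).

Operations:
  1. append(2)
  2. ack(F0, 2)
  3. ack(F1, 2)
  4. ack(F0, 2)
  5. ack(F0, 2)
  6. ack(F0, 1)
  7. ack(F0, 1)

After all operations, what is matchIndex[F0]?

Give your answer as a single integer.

Answer: 2

Derivation:
Op 1: append 2 -> log_len=2
Op 2: F0 acks idx 2 -> match: F0=2 F1=0; commitIndex=2
Op 3: F1 acks idx 2 -> match: F0=2 F1=2; commitIndex=2
Op 4: F0 acks idx 2 -> match: F0=2 F1=2; commitIndex=2
Op 5: F0 acks idx 2 -> match: F0=2 F1=2; commitIndex=2
Op 6: F0 acks idx 1 -> match: F0=2 F1=2; commitIndex=2
Op 7: F0 acks idx 1 -> match: F0=2 F1=2; commitIndex=2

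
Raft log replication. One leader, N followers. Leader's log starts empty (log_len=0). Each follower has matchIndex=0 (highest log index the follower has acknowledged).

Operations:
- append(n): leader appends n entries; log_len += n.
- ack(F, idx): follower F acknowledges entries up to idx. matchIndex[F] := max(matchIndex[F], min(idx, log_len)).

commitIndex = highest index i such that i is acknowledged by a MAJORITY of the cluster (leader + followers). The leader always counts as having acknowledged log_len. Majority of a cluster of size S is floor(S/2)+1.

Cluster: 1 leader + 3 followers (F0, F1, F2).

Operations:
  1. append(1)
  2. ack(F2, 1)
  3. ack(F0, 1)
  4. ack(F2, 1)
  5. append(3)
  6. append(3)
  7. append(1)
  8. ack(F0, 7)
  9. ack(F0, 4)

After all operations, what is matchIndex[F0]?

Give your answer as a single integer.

Op 1: append 1 -> log_len=1
Op 2: F2 acks idx 1 -> match: F0=0 F1=0 F2=1; commitIndex=0
Op 3: F0 acks idx 1 -> match: F0=1 F1=0 F2=1; commitIndex=1
Op 4: F2 acks idx 1 -> match: F0=1 F1=0 F2=1; commitIndex=1
Op 5: append 3 -> log_len=4
Op 6: append 3 -> log_len=7
Op 7: append 1 -> log_len=8
Op 8: F0 acks idx 7 -> match: F0=7 F1=0 F2=1; commitIndex=1
Op 9: F0 acks idx 4 -> match: F0=7 F1=0 F2=1; commitIndex=1

Answer: 7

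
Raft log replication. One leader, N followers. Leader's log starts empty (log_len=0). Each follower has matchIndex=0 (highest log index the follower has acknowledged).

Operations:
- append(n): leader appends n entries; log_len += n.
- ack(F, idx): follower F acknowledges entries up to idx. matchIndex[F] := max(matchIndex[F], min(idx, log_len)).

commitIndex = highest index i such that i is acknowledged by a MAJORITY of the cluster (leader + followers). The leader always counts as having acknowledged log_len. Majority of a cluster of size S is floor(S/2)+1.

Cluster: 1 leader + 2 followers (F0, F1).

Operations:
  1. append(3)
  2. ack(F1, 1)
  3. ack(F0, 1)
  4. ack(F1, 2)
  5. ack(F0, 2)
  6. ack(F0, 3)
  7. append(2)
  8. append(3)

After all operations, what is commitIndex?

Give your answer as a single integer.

Op 1: append 3 -> log_len=3
Op 2: F1 acks idx 1 -> match: F0=0 F1=1; commitIndex=1
Op 3: F0 acks idx 1 -> match: F0=1 F1=1; commitIndex=1
Op 4: F1 acks idx 2 -> match: F0=1 F1=2; commitIndex=2
Op 5: F0 acks idx 2 -> match: F0=2 F1=2; commitIndex=2
Op 6: F0 acks idx 3 -> match: F0=3 F1=2; commitIndex=3
Op 7: append 2 -> log_len=5
Op 8: append 3 -> log_len=8

Answer: 3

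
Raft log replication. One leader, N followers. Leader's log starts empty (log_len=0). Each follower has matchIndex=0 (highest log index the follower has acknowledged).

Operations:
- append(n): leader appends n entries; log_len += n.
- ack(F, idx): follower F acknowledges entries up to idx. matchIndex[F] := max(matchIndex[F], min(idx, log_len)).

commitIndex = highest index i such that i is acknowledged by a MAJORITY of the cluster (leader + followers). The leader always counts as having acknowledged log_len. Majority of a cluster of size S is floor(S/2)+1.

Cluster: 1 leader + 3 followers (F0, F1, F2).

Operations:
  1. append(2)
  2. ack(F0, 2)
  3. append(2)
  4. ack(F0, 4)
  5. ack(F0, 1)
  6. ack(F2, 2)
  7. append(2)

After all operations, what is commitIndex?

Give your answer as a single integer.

Answer: 2

Derivation:
Op 1: append 2 -> log_len=2
Op 2: F0 acks idx 2 -> match: F0=2 F1=0 F2=0; commitIndex=0
Op 3: append 2 -> log_len=4
Op 4: F0 acks idx 4 -> match: F0=4 F1=0 F2=0; commitIndex=0
Op 5: F0 acks idx 1 -> match: F0=4 F1=0 F2=0; commitIndex=0
Op 6: F2 acks idx 2 -> match: F0=4 F1=0 F2=2; commitIndex=2
Op 7: append 2 -> log_len=6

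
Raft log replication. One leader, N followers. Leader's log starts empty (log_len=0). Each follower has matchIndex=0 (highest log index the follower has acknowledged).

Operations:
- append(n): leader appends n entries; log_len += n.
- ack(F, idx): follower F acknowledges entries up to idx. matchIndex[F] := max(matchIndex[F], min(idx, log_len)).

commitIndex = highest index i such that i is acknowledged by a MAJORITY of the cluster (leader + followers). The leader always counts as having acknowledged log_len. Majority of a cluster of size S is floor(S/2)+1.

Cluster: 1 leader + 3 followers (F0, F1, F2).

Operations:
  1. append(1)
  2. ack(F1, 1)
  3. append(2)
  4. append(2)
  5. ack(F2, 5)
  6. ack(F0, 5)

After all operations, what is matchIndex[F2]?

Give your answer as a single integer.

Answer: 5

Derivation:
Op 1: append 1 -> log_len=1
Op 2: F1 acks idx 1 -> match: F0=0 F1=1 F2=0; commitIndex=0
Op 3: append 2 -> log_len=3
Op 4: append 2 -> log_len=5
Op 5: F2 acks idx 5 -> match: F0=0 F1=1 F2=5; commitIndex=1
Op 6: F0 acks idx 5 -> match: F0=5 F1=1 F2=5; commitIndex=5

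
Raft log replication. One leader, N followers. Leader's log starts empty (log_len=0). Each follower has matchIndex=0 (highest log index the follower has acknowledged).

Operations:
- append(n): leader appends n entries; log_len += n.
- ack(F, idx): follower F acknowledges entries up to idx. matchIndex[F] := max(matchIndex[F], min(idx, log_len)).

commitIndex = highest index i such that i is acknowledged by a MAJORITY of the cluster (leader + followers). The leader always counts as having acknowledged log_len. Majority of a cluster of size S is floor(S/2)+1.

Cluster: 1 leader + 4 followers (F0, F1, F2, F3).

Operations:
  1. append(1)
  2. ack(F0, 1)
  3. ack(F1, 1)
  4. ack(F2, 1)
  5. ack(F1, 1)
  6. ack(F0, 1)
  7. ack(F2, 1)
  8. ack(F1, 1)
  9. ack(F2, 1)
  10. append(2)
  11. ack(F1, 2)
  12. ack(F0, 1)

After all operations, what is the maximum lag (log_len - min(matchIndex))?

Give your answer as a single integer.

Answer: 3

Derivation:
Op 1: append 1 -> log_len=1
Op 2: F0 acks idx 1 -> match: F0=1 F1=0 F2=0 F3=0; commitIndex=0
Op 3: F1 acks idx 1 -> match: F0=1 F1=1 F2=0 F3=0; commitIndex=1
Op 4: F2 acks idx 1 -> match: F0=1 F1=1 F2=1 F3=0; commitIndex=1
Op 5: F1 acks idx 1 -> match: F0=1 F1=1 F2=1 F3=0; commitIndex=1
Op 6: F0 acks idx 1 -> match: F0=1 F1=1 F2=1 F3=0; commitIndex=1
Op 7: F2 acks idx 1 -> match: F0=1 F1=1 F2=1 F3=0; commitIndex=1
Op 8: F1 acks idx 1 -> match: F0=1 F1=1 F2=1 F3=0; commitIndex=1
Op 9: F2 acks idx 1 -> match: F0=1 F1=1 F2=1 F3=0; commitIndex=1
Op 10: append 2 -> log_len=3
Op 11: F1 acks idx 2 -> match: F0=1 F1=2 F2=1 F3=0; commitIndex=1
Op 12: F0 acks idx 1 -> match: F0=1 F1=2 F2=1 F3=0; commitIndex=1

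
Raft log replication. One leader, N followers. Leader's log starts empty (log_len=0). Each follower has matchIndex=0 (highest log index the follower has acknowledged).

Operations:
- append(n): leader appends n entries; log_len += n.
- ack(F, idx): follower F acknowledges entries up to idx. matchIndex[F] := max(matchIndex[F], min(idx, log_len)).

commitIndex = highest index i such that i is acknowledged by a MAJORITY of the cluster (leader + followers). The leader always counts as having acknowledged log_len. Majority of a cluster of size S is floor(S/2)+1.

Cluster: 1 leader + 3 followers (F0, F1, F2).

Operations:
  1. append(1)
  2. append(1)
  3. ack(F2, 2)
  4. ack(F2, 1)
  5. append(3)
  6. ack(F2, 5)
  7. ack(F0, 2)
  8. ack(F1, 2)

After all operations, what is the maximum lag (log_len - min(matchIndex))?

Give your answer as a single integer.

Answer: 3

Derivation:
Op 1: append 1 -> log_len=1
Op 2: append 1 -> log_len=2
Op 3: F2 acks idx 2 -> match: F0=0 F1=0 F2=2; commitIndex=0
Op 4: F2 acks idx 1 -> match: F0=0 F1=0 F2=2; commitIndex=0
Op 5: append 3 -> log_len=5
Op 6: F2 acks idx 5 -> match: F0=0 F1=0 F2=5; commitIndex=0
Op 7: F0 acks idx 2 -> match: F0=2 F1=0 F2=5; commitIndex=2
Op 8: F1 acks idx 2 -> match: F0=2 F1=2 F2=5; commitIndex=2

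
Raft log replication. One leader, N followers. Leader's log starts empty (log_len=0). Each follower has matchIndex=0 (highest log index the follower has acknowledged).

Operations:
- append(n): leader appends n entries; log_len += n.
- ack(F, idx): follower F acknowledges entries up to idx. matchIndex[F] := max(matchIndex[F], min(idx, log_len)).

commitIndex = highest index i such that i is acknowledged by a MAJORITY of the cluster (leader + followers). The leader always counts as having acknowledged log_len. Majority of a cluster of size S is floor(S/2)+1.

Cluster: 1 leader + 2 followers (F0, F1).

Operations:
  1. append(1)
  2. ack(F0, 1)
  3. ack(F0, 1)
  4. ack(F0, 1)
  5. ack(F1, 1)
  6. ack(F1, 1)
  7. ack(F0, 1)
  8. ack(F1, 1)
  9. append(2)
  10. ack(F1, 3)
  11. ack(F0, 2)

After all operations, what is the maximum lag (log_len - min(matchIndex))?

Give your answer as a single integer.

Answer: 1

Derivation:
Op 1: append 1 -> log_len=1
Op 2: F0 acks idx 1 -> match: F0=1 F1=0; commitIndex=1
Op 3: F0 acks idx 1 -> match: F0=1 F1=0; commitIndex=1
Op 4: F0 acks idx 1 -> match: F0=1 F1=0; commitIndex=1
Op 5: F1 acks idx 1 -> match: F0=1 F1=1; commitIndex=1
Op 6: F1 acks idx 1 -> match: F0=1 F1=1; commitIndex=1
Op 7: F0 acks idx 1 -> match: F0=1 F1=1; commitIndex=1
Op 8: F1 acks idx 1 -> match: F0=1 F1=1; commitIndex=1
Op 9: append 2 -> log_len=3
Op 10: F1 acks idx 3 -> match: F0=1 F1=3; commitIndex=3
Op 11: F0 acks idx 2 -> match: F0=2 F1=3; commitIndex=3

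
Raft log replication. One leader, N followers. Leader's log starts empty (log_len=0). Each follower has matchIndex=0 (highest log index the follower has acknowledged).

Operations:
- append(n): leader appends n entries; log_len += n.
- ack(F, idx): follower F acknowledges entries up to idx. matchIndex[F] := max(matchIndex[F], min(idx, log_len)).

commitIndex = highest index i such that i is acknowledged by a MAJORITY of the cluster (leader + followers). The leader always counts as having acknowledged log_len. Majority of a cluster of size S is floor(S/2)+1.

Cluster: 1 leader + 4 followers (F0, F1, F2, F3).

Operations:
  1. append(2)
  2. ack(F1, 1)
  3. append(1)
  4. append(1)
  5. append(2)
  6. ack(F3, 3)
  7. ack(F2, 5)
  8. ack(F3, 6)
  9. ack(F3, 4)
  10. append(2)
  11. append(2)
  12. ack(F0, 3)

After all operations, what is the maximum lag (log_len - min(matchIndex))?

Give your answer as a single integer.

Op 1: append 2 -> log_len=2
Op 2: F1 acks idx 1 -> match: F0=0 F1=1 F2=0 F3=0; commitIndex=0
Op 3: append 1 -> log_len=3
Op 4: append 1 -> log_len=4
Op 5: append 2 -> log_len=6
Op 6: F3 acks idx 3 -> match: F0=0 F1=1 F2=0 F3=3; commitIndex=1
Op 7: F2 acks idx 5 -> match: F0=0 F1=1 F2=5 F3=3; commitIndex=3
Op 8: F3 acks idx 6 -> match: F0=0 F1=1 F2=5 F3=6; commitIndex=5
Op 9: F3 acks idx 4 -> match: F0=0 F1=1 F2=5 F3=6; commitIndex=5
Op 10: append 2 -> log_len=8
Op 11: append 2 -> log_len=10
Op 12: F0 acks idx 3 -> match: F0=3 F1=1 F2=5 F3=6; commitIndex=5

Answer: 9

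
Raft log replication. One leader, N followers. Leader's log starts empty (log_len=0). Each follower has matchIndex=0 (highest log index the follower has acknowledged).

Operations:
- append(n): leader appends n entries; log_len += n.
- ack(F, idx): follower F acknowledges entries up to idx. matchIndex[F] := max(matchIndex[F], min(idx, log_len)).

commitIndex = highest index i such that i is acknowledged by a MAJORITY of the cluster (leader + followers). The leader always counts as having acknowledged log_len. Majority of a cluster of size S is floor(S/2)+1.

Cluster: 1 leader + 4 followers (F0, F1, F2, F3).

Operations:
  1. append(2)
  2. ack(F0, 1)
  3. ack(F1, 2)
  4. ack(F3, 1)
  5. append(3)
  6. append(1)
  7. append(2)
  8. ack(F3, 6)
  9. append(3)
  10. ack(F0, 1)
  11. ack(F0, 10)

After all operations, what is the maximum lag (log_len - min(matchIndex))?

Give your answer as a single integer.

Op 1: append 2 -> log_len=2
Op 2: F0 acks idx 1 -> match: F0=1 F1=0 F2=0 F3=0; commitIndex=0
Op 3: F1 acks idx 2 -> match: F0=1 F1=2 F2=0 F3=0; commitIndex=1
Op 4: F3 acks idx 1 -> match: F0=1 F1=2 F2=0 F3=1; commitIndex=1
Op 5: append 3 -> log_len=5
Op 6: append 1 -> log_len=6
Op 7: append 2 -> log_len=8
Op 8: F3 acks idx 6 -> match: F0=1 F1=2 F2=0 F3=6; commitIndex=2
Op 9: append 3 -> log_len=11
Op 10: F0 acks idx 1 -> match: F0=1 F1=2 F2=0 F3=6; commitIndex=2
Op 11: F0 acks idx 10 -> match: F0=10 F1=2 F2=0 F3=6; commitIndex=6

Answer: 11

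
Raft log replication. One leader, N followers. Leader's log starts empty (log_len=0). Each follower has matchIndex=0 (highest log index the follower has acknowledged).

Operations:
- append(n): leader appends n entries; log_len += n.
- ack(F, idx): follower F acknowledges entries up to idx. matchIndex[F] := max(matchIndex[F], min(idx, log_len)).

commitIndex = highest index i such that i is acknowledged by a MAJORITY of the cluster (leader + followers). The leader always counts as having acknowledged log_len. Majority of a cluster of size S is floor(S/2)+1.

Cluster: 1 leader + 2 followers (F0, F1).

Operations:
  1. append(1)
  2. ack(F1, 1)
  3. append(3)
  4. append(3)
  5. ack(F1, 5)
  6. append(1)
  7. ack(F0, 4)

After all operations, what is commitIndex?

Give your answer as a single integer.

Op 1: append 1 -> log_len=1
Op 2: F1 acks idx 1 -> match: F0=0 F1=1; commitIndex=1
Op 3: append 3 -> log_len=4
Op 4: append 3 -> log_len=7
Op 5: F1 acks idx 5 -> match: F0=0 F1=5; commitIndex=5
Op 6: append 1 -> log_len=8
Op 7: F0 acks idx 4 -> match: F0=4 F1=5; commitIndex=5

Answer: 5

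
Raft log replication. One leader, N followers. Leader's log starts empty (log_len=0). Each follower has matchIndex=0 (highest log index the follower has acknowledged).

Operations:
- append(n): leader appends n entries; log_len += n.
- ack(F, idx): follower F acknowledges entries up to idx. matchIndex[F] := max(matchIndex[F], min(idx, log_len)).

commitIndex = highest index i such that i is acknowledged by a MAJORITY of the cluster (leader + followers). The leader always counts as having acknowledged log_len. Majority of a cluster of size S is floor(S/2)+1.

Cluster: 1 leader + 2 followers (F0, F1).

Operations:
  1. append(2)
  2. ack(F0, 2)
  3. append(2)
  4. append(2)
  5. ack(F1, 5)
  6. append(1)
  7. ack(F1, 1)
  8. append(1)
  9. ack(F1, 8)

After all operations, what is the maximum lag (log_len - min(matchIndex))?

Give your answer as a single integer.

Answer: 6

Derivation:
Op 1: append 2 -> log_len=2
Op 2: F0 acks idx 2 -> match: F0=2 F1=0; commitIndex=2
Op 3: append 2 -> log_len=4
Op 4: append 2 -> log_len=6
Op 5: F1 acks idx 5 -> match: F0=2 F1=5; commitIndex=5
Op 6: append 1 -> log_len=7
Op 7: F1 acks idx 1 -> match: F0=2 F1=5; commitIndex=5
Op 8: append 1 -> log_len=8
Op 9: F1 acks idx 8 -> match: F0=2 F1=8; commitIndex=8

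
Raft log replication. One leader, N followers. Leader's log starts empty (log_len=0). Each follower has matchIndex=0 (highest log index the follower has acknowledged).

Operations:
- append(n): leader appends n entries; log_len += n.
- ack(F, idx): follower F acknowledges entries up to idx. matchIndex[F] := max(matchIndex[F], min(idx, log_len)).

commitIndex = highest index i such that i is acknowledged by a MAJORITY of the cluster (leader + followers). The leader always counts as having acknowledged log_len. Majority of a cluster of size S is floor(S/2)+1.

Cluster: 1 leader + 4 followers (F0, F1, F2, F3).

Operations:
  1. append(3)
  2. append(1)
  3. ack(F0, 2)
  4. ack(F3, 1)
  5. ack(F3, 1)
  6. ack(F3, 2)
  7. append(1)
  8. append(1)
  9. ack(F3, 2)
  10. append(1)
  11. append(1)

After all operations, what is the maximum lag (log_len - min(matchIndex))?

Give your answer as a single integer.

Op 1: append 3 -> log_len=3
Op 2: append 1 -> log_len=4
Op 3: F0 acks idx 2 -> match: F0=2 F1=0 F2=0 F3=0; commitIndex=0
Op 4: F3 acks idx 1 -> match: F0=2 F1=0 F2=0 F3=1; commitIndex=1
Op 5: F3 acks idx 1 -> match: F0=2 F1=0 F2=0 F3=1; commitIndex=1
Op 6: F3 acks idx 2 -> match: F0=2 F1=0 F2=0 F3=2; commitIndex=2
Op 7: append 1 -> log_len=5
Op 8: append 1 -> log_len=6
Op 9: F3 acks idx 2 -> match: F0=2 F1=0 F2=0 F3=2; commitIndex=2
Op 10: append 1 -> log_len=7
Op 11: append 1 -> log_len=8

Answer: 8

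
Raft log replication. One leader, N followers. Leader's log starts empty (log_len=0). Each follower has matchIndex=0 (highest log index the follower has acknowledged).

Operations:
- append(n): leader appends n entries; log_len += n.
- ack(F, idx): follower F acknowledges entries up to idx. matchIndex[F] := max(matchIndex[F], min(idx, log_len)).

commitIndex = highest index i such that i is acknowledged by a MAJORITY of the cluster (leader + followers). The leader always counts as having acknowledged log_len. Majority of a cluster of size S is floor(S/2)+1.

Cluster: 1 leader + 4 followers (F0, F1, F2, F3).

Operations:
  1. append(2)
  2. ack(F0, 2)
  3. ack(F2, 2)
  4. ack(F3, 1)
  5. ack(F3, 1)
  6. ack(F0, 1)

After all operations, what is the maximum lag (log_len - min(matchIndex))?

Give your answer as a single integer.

Answer: 2

Derivation:
Op 1: append 2 -> log_len=2
Op 2: F0 acks idx 2 -> match: F0=2 F1=0 F2=0 F3=0; commitIndex=0
Op 3: F2 acks idx 2 -> match: F0=2 F1=0 F2=2 F3=0; commitIndex=2
Op 4: F3 acks idx 1 -> match: F0=2 F1=0 F2=2 F3=1; commitIndex=2
Op 5: F3 acks idx 1 -> match: F0=2 F1=0 F2=2 F3=1; commitIndex=2
Op 6: F0 acks idx 1 -> match: F0=2 F1=0 F2=2 F3=1; commitIndex=2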